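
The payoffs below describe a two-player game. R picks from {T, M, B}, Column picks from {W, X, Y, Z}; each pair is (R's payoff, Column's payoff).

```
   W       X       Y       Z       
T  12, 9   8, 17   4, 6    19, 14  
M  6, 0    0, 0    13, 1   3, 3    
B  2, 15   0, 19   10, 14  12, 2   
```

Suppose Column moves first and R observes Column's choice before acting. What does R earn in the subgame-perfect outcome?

8

Solve by backward induction (Column leads).
- W → R plays T (best of 12, 6, 2); Column gets 9.
- X → R plays T (best of 8, 0, 0); Column gets 17.
- Y → R plays M (best of 4, 13, 10); Column gets 1.
- Z → R plays T (best of 19, 3, 12); Column gets 14.
Maximizing over 9, 17, 1, 14, Column chooses X. Subgame-perfect outcome: (T, X) with payoffs (8, 17).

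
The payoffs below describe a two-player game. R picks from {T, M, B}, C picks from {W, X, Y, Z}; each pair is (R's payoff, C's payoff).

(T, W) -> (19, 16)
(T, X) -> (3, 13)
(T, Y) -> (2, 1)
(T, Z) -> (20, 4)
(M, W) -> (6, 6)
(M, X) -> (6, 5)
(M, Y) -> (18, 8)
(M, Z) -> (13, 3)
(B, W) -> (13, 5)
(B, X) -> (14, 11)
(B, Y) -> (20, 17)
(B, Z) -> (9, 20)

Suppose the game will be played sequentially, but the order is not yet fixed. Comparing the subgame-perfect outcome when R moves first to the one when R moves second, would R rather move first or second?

second

If R leads: C's best replies are T→W, M→Y, B→Z; R's induced payoffs 19, 18, 9; outcome (T, W), payoffs (19, 16).
If C leads: R's best replies are W→T, X→B, Y→B, Z→T; C's induced payoffs 16, 11, 17, 4; outcome (B, Y), payoffs (20, 17).
R gets 19 moving first and 20 moving second, so R prefers to move second.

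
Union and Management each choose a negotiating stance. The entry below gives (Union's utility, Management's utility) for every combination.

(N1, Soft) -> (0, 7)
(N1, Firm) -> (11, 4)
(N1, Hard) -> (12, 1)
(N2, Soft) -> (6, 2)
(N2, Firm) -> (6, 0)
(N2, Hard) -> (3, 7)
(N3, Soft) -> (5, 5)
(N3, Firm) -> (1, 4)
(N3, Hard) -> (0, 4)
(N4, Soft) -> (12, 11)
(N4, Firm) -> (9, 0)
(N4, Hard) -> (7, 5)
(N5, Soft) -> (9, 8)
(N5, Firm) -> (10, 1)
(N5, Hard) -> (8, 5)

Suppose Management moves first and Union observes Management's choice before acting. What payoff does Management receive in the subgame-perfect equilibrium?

11

Work backward from Union's decision.
- Soft → Union plays N4 (best of 0, 6, 5, 12, 9); Management gets 11.
- Firm → Union plays N1 (best of 11, 6, 1, 9, 10); Management gets 4.
- Hard → Union plays N1 (best of 12, 3, 0, 7, 8); Management gets 1.
Management's induced payoffs are 11, 4, 1, so Management commits to Soft. Subgame-perfect outcome: (N4, Soft) with payoffs (12, 11).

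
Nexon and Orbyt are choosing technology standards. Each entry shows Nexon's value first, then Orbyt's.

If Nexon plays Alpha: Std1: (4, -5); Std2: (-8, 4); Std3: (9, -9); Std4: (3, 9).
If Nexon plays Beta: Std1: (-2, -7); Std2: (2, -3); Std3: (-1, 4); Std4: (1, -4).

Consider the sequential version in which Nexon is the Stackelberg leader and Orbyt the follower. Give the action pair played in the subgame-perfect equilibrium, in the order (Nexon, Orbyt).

Backward induction with Nexon moving first.
- Alpha: BR = Std4, leader payoff 3.
- Beta: BR = Std3, leader payoff -1.
Among 3, -1, the best is 3 at Alpha. Subgame-perfect outcome: (Alpha, Std4) with payoffs (3, 9).

(Alpha, Std4)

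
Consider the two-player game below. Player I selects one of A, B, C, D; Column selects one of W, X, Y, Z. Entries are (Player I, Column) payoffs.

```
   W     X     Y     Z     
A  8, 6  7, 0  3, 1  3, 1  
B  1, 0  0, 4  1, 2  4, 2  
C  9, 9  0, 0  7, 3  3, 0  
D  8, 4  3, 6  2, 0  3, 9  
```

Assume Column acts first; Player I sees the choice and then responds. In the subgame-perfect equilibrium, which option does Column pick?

W

Solve by backward induction (Column leads).
- W: Player I compares 8, 1, 9, 8 and picks C; Column would get 9.
- X: Player I compares 7, 0, 0, 3 and picks A; Column would get 0.
- Y: Player I compares 3, 1, 7, 2 and picks C; Column would get 3.
- Z: Player I compares 3, 4, 3, 3 and picks B; Column would get 2.
Among 9, 0, 3, 2, the best is 9 at W. Subgame-perfect outcome: (C, W) with payoffs (9, 9).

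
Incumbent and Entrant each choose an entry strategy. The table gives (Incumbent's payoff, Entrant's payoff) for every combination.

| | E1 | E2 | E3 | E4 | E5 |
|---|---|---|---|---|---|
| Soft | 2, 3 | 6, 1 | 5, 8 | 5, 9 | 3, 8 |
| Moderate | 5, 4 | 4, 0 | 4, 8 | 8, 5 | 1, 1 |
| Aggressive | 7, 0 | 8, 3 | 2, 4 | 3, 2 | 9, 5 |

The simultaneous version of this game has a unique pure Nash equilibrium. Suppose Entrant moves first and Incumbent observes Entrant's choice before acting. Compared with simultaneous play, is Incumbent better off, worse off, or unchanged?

Incumbent best-responds to each possible Entrant move:
- E1: Incumbent compares 2, 5, 7 and picks Aggressive; Entrant would get 0.
- E2: Incumbent compares 6, 4, 8 and picks Aggressive; Entrant would get 3.
- E3: Incumbent compares 5, 4, 2 and picks Soft; Entrant would get 8.
- E4: Incumbent compares 5, 8, 3 and picks Moderate; Entrant would get 5.
- E5: Incumbent compares 3, 1, 9 and picks Aggressive; Entrant would get 5.
Entrant's induced payoffs are 0, 3, 8, 5, 5, so Entrant commits to E3. Subgame-perfect outcome: (Soft, E3) with payoffs (5, 8).
For the simultaneous game, intersect best replies.
Incumbent's best replies: E1→Aggressive; E2→Aggressive; E3→Soft; E4→Moderate; E5→Aggressive.
Entrant's best replies: Soft→E4; Moderate→E3; Aggressive→E5.
The unique mutual best reply is (Aggressive, E5), giving (9, 5).
Incumbent earns 5 sequentially versus 9 at the Nash outcome: worse off.

worse off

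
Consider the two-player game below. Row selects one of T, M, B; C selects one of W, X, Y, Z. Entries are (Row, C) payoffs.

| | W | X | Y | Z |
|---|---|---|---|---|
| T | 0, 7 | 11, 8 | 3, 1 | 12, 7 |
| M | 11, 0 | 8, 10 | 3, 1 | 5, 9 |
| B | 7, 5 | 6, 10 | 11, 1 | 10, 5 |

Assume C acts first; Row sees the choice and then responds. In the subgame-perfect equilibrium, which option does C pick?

X

Backward induction with C moving first.
- W: Row compares 0, 11, 7 and picks M; C would get 0.
- X: Row compares 11, 8, 6 and picks T; C would get 8.
- Y: Row compares 3, 3, 11 and picks B; C would get 1.
- Z: Row compares 12, 5, 10 and picks T; C would get 7.
C's induced payoffs are 0, 8, 1, 7, so C commits to X. Subgame-perfect outcome: (T, X) with payoffs (11, 8).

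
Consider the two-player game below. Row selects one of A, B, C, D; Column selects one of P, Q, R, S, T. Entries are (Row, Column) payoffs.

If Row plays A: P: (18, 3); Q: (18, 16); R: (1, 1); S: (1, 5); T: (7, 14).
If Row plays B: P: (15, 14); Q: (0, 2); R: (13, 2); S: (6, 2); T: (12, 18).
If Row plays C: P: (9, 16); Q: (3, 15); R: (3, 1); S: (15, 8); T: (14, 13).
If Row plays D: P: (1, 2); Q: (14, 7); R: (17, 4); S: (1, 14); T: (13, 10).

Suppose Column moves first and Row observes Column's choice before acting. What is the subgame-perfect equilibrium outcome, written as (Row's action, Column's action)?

(A, Q)

Row best-responds to each possible Column move:
- P → Row plays A (best of 18, 15, 9, 1); Column gets 3.
- Q → Row plays A (best of 18, 0, 3, 14); Column gets 16.
- R → Row plays D (best of 1, 13, 3, 17); Column gets 4.
- S → Row plays C (best of 1, 6, 15, 1); Column gets 8.
- T → Row plays C (best of 7, 12, 14, 13); Column gets 13.
Column's induced payoffs are 3, 16, 4, 8, 13, so Column commits to Q. Subgame-perfect outcome: (A, Q) with payoffs (18, 16).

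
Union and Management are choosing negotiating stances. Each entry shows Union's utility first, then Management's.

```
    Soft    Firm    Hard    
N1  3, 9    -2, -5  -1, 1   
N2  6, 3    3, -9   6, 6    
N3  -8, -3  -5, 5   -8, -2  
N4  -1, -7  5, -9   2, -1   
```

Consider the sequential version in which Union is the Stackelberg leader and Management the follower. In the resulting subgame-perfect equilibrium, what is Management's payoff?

6

Solve by backward induction (Union leads).
- N1: BR = Soft, leader payoff 3.
- N2: BR = Hard, leader payoff 6.
- N3: BR = Firm, leader payoff -5.
- N4: BR = Hard, leader payoff 2.
Among 3, 6, -5, 2, the best is 6 at N2. Subgame-perfect outcome: (N2, Hard) with payoffs (6, 6).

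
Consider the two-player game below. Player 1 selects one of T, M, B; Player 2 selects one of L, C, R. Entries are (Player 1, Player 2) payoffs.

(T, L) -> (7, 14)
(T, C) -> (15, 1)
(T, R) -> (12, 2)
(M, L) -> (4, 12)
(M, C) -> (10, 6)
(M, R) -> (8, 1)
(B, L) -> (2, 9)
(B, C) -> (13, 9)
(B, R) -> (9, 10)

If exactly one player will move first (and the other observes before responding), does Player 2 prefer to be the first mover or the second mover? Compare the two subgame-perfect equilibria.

first

If Player 1 leads: Player 2's best replies are T→L, M→L, B→R; Player 1's induced payoffs 7, 4, 9; outcome (B, R), payoffs (9, 10).
If Player 2 leads: Player 1's best replies are L→T, C→T, R→T; Player 2's induced payoffs 14, 1, 2; outcome (T, L), payoffs (7, 14).
Player 2 gets 14 moving first and 10 moving second, so Player 2 prefers to move first.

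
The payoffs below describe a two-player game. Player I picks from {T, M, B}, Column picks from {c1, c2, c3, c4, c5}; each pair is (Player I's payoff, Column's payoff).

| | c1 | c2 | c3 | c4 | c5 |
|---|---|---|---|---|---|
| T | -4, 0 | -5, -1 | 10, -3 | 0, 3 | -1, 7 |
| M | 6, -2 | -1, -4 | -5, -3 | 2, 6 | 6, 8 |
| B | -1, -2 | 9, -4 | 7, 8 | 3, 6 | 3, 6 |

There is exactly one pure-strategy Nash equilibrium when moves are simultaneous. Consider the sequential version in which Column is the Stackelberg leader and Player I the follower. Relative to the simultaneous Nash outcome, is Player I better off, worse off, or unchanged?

unchanged

Backward induction with Column moving first.
- c1 → Player I plays M (best of -4, 6, -1); Column gets -2.
- c2 → Player I plays B (best of -5, -1, 9); Column gets -4.
- c3 → Player I plays T (best of 10, -5, 7); Column gets -3.
- c4 → Player I plays B (best of 0, 2, 3); Column gets 6.
- c5 → Player I plays M (best of -1, 6, 3); Column gets 8.
Among -2, -4, -3, 6, 8, the best is 8 at c5. Subgame-perfect outcome: (M, c5) with payoffs (6, 8).
For the simultaneous game, intersect best replies.
Player I's best replies: c1→M; c2→B; c3→T; c4→B; c5→M.
Column's best replies: T→c5; M→c5; B→c3.
Only (M, c5) has each player best-responding; Nash payoffs (6, 8).
Player I earns 6 sequentially versus 6 at the Nash outcome: unchanged.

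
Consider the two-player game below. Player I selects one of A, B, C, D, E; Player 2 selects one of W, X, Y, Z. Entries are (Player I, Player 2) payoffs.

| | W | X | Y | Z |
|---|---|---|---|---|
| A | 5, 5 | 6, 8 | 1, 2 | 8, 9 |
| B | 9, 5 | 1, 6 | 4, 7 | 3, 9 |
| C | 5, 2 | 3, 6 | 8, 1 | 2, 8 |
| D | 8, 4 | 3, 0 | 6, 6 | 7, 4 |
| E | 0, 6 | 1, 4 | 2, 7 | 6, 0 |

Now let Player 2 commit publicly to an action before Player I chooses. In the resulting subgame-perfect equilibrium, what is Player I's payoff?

8

Work backward from Player I's decision.
- W → Player I plays B (best of 5, 9, 5, 8, 0); Player 2 gets 5.
- X → Player I plays A (best of 6, 1, 3, 3, 1); Player 2 gets 8.
- Y → Player I plays C (best of 1, 4, 8, 6, 2); Player 2 gets 1.
- Z → Player I plays A (best of 8, 3, 2, 7, 6); Player 2 gets 9.
Among 5, 8, 1, 9, the best is 9 at Z. Subgame-perfect outcome: (A, Z) with payoffs (8, 9).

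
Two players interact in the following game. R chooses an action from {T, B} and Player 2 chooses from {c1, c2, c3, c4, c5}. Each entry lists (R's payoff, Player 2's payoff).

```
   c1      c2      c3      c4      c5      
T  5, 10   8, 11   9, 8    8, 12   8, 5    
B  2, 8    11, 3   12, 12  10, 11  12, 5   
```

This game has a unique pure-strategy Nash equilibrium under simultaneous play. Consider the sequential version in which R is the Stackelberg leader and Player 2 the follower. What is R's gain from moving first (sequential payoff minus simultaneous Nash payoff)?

0

Backward induction with R moving first.
- T: BR = c4, leader payoff 8.
- B: BR = c3, leader payoff 12.
Maximizing over 8, 12, R chooses B. Subgame-perfect outcome: (B, c3) with payoffs (12, 12).
Now find the simultaneous Nash equilibrium.
R's best replies: c1→T; c2→B; c3→B; c4→B; c5→B.
Player 2's best replies: T→c4; B→c3.
The unique mutual best reply is (B, c3), giving (12, 12).
R's commitment gain: 12 − 12 = 0.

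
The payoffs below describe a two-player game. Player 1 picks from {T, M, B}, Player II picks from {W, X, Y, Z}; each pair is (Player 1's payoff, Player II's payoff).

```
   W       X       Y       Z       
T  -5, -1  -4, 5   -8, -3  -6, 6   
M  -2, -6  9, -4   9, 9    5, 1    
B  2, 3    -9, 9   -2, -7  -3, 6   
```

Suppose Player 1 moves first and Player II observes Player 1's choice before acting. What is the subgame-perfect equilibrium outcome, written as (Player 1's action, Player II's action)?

(M, Y)

Player II best-responds to each possible Player 1 move:
- T: BR = Z, leader payoff -6.
- M: BR = Y, leader payoff 9.
- B: BR = X, leader payoff -9.
Among -6, 9, -9, the best is 9 at M. Subgame-perfect outcome: (M, Y) with payoffs (9, 9).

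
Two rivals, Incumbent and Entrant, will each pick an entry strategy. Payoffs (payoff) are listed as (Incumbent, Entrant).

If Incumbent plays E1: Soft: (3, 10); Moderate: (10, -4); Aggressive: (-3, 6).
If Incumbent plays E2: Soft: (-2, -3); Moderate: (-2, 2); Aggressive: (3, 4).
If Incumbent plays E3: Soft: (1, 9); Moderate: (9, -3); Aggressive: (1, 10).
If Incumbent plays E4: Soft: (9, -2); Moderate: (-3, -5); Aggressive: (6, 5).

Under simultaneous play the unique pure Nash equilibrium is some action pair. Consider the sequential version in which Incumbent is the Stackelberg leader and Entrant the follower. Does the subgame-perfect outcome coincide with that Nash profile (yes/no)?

yes

Work backward from Entrant's decision.
- E1: Entrant compares 10, -4, 6 and picks Soft; Incumbent would get 3.
- E2: Entrant compares -3, 2, 4 and picks Aggressive; Incumbent would get 3.
- E3: Entrant compares 9, -3, 10 and picks Aggressive; Incumbent would get 1.
- E4: Entrant compares -2, -5, 5 and picks Aggressive; Incumbent would get 6.
Maximizing over 3, 3, 1, 6, Incumbent chooses E4. Subgame-perfect outcome: (E4, Aggressive) with payoffs (6, 5).
For the simultaneous game, intersect best replies.
Incumbent's best replies: Soft→E4; Moderate→E1; Aggressive→E4.
Entrant's best replies: E1→Soft; E2→Aggressive; E3→Aggressive; E4→Aggressive.
Only (E4, Aggressive) has each player best-responding; Nash payoffs (6, 5).
Sequential outcome (E4, Aggressive) coincides with the Nash profile (E4, Aggressive).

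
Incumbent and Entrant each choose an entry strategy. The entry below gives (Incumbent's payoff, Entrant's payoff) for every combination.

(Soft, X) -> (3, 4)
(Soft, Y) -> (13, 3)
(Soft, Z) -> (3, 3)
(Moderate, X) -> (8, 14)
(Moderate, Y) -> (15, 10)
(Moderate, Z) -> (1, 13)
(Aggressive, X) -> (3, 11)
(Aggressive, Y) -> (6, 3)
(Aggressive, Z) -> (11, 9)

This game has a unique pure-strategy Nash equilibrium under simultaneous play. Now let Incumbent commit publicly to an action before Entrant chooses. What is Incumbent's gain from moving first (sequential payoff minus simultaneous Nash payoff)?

Backward induction with Incumbent moving first.
- Soft: Entrant compares 4, 3, 3 and picks X; Incumbent would get 3.
- Moderate: Entrant compares 14, 10, 13 and picks X; Incumbent would get 8.
- Aggressive: Entrant compares 11, 3, 9 and picks X; Incumbent would get 3.
Maximizing over 3, 8, 3, Incumbent chooses Moderate. Subgame-perfect outcome: (Moderate, X) with payoffs (8, 14).
Under simultaneous play:
Incumbent's best replies: X→Moderate; Y→Moderate; Z→Aggressive.
Entrant's best replies: Soft→X; Moderate→X; Aggressive→X.
The unique mutual best reply is (Moderate, X), giving (8, 14).
Incumbent's commitment gain: 8 − 8 = 0.

0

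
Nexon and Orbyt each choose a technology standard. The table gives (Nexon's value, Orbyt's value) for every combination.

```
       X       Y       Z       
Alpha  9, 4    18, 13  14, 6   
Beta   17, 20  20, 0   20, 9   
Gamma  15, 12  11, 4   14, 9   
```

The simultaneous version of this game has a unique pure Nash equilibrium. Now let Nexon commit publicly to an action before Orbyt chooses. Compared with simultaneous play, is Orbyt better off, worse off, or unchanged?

worse off

Solve by backward induction (Nexon leads).
- Alpha → Orbyt plays Y (best of 4, 13, 6); Nexon gets 18.
- Beta → Orbyt plays X (best of 20, 0, 9); Nexon gets 17.
- Gamma → Orbyt plays X (best of 12, 4, 9); Nexon gets 15.
Maximizing over 18, 17, 15, Nexon chooses Alpha. Subgame-perfect outcome: (Alpha, Y) with payoffs (18, 13).
Under simultaneous play:
Nexon's best replies: X→Beta; Y→Beta; Z→Beta.
Orbyt's best replies: Alpha→Y; Beta→X; Gamma→X.
Only (Beta, X) has each player best-responding; Nash payoffs (17, 20).
Orbyt earns 13 sequentially versus 20 at the Nash outcome: worse off.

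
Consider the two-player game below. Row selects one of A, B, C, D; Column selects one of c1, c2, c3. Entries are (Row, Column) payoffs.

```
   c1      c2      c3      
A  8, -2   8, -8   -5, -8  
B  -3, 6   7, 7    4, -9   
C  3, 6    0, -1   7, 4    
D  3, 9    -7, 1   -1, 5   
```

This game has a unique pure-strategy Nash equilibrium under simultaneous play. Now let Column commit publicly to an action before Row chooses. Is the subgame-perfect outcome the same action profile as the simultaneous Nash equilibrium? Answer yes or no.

Row best-responds to each possible Column move:
- c1: Row compares 8, -3, 3, 3 and picks A; Column would get -2.
- c2: Row compares 8, 7, 0, -7 and picks A; Column would get -8.
- c3: Row compares -5, 4, 7, -1 and picks C; Column would get 4.
Column's induced payoffs are -2, -8, 4, so Column commits to c3. Subgame-perfect outcome: (C, c3) with payoffs (7, 4).
For the simultaneous game, intersect best replies.
Row's best replies: c1→A; c2→A; c3→C.
Column's best replies: A→c1; B→c2; C→c1; D→c1.
Only (A, c1) has each player best-responding; Nash payoffs (8, -2).
Sequential outcome (C, c3) differs from the Nash profile (A, c1).

no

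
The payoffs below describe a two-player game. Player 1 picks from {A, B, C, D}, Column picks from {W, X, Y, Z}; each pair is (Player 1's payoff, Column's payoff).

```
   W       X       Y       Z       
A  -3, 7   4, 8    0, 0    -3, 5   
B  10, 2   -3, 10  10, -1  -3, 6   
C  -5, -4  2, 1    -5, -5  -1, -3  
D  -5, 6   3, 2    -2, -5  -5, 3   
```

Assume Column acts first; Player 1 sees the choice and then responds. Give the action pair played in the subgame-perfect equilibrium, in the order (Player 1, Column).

(A, X)

Work backward from Player 1's decision.
- W: BR = B, leader payoff 2.
- X: BR = A, leader payoff 8.
- Y: BR = B, leader payoff -1.
- Z: BR = C, leader payoff -3.
Maximizing over 2, 8, -1, -3, Column chooses X. Subgame-perfect outcome: (A, X) with payoffs (4, 8).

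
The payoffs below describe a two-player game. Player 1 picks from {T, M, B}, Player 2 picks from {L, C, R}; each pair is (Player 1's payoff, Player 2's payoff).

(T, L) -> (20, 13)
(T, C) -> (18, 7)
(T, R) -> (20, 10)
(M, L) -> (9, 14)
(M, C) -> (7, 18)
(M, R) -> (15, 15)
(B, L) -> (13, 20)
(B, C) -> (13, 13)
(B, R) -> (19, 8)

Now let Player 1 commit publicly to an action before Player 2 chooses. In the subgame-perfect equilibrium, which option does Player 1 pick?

T

Work backward from Player 2's decision.
- T → Player 2 plays L (best of 13, 7, 10); Player 1 gets 20.
- M → Player 2 plays C (best of 14, 18, 15); Player 1 gets 7.
- B → Player 2 plays L (best of 20, 13, 8); Player 1 gets 13.
Player 1's induced payoffs are 20, 7, 13, so Player 1 commits to T. Subgame-perfect outcome: (T, L) with payoffs (20, 13).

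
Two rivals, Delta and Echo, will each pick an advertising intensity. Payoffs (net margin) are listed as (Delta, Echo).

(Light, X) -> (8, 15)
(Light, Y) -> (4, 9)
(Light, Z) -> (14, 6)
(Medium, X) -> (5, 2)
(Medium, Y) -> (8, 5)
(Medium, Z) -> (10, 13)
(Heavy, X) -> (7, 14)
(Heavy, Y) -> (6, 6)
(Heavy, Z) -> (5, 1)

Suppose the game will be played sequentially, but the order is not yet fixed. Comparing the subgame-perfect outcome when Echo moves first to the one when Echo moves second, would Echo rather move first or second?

If Delta leads: Echo's best replies are Light→X, Medium→Z, Heavy→X; Delta's induced payoffs 8, 10, 7; outcome (Medium, Z), payoffs (10, 13).
If Echo leads: Delta's best replies are X→Light, Y→Medium, Z→Light; Echo's induced payoffs 15, 5, 6; outcome (Light, X), payoffs (8, 15).
Echo gets 15 moving first and 13 moving second, so Echo prefers to move first.

first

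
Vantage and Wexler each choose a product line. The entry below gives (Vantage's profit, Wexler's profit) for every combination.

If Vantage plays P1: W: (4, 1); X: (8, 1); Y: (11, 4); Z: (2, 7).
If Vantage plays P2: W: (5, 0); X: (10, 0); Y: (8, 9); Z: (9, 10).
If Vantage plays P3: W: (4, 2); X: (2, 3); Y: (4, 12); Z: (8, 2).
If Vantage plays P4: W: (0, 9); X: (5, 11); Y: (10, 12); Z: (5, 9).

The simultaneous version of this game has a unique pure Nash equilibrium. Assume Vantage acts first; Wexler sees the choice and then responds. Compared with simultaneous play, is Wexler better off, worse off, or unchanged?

Wexler best-responds to each possible Vantage move:
- P1 → Wexler plays Z (best of 1, 1, 4, 7); Vantage gets 2.
- P2 → Wexler plays Z (best of 0, 0, 9, 10); Vantage gets 9.
- P3 → Wexler plays Y (best of 2, 3, 12, 2); Vantage gets 4.
- P4 → Wexler plays Y (best of 9, 11, 12, 9); Vantage gets 10.
Among 2, 9, 4, 10, the best is 10 at P4. Subgame-perfect outcome: (P4, Y) with payoffs (10, 12).
Now find the simultaneous Nash equilibrium.
Vantage's best replies: W→P2; X→P2; Y→P1; Z→P2.
Wexler's best replies: P1→Z; P2→Z; P3→Y; P4→Y.
The unique mutual best reply is (P2, Z), giving (9, 10).
Wexler earns 12 sequentially versus 10 at the Nash outcome: better off.

better off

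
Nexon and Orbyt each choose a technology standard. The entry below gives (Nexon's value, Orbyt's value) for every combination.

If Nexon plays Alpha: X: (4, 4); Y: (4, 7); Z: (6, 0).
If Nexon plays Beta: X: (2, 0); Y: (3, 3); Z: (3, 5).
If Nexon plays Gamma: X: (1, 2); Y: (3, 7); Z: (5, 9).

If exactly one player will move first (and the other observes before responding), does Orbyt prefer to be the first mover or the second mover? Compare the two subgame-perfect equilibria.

If Nexon leads: Orbyt's best replies are Alpha→Y, Beta→Z, Gamma→Z; Nexon's induced payoffs 4, 3, 5; outcome (Gamma, Z), payoffs (5, 9).
If Orbyt leads: Nexon's best replies are X→Alpha, Y→Alpha, Z→Alpha; Orbyt's induced payoffs 4, 7, 0; outcome (Alpha, Y), payoffs (4, 7).
Orbyt gets 7 moving first and 9 moving second, so Orbyt prefers to move second.

second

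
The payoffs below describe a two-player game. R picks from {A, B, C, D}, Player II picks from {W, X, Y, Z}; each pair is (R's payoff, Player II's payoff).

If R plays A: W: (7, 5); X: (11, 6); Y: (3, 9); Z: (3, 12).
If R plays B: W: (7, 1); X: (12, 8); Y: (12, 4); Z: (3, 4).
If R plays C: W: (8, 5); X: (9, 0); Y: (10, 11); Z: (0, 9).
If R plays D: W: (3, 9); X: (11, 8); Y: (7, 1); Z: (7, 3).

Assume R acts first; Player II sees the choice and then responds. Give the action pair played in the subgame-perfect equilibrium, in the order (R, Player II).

Solve by backward induction (R leads).
- A → Player II plays Z (best of 5, 6, 9, 12); R gets 3.
- B → Player II plays X (best of 1, 8, 4, 4); R gets 12.
- C → Player II plays Y (best of 5, 0, 11, 9); R gets 10.
- D → Player II plays W (best of 9, 8, 1, 3); R gets 3.
R's induced payoffs are 3, 12, 10, 3, so R commits to B. Subgame-perfect outcome: (B, X) with payoffs (12, 8).

(B, X)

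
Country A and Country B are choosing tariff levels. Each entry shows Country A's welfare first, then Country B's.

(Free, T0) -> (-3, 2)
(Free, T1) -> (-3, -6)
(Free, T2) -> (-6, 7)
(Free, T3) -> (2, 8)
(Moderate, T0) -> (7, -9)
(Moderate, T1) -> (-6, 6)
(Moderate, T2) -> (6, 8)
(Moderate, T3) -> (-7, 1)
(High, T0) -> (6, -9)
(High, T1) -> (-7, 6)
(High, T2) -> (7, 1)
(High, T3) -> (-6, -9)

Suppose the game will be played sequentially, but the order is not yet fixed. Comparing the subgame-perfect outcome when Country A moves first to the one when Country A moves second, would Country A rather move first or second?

If Country A leads: Country B's best replies are Free→T3, Moderate→T2, High→T1; Country A's induced payoffs 2, 6, -7; outcome (Moderate, T2), payoffs (6, 8).
If Country B leads: Country A's best replies are T0→Moderate, T1→Free, T2→High, T3→Free; Country B's induced payoffs -9, -6, 1, 8; outcome (Free, T3), payoffs (2, 8).
Country A gets 6 moving first and 2 moving second, so Country A prefers to move first.

first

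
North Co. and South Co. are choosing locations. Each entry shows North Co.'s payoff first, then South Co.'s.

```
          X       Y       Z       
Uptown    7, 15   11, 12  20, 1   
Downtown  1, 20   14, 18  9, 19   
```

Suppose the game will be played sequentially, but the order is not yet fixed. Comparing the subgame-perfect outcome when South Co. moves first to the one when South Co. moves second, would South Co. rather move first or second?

If North Co. leads: South Co.'s best replies are Uptown→X, Downtown→X; North Co.'s induced payoffs 7, 1; outcome (Uptown, X), payoffs (7, 15).
If South Co. leads: North Co.'s best replies are X→Uptown, Y→Downtown, Z→Uptown; South Co.'s induced payoffs 15, 18, 1; outcome (Downtown, Y), payoffs (14, 18).
South Co. gets 18 moving first and 15 moving second, so South Co. prefers to move first.

first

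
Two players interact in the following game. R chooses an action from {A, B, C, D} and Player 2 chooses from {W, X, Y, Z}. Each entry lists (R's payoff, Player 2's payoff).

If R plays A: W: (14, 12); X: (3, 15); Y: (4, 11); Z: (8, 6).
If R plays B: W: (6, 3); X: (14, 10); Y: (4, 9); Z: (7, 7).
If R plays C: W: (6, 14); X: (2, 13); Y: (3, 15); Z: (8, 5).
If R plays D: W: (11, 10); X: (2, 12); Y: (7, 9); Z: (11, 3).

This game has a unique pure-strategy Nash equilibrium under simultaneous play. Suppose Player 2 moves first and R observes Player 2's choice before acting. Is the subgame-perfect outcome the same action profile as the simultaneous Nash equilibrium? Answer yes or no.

Work backward from R's decision.
- W: BR = A, leader payoff 12.
- X: BR = B, leader payoff 10.
- Y: BR = D, leader payoff 9.
- Z: BR = D, leader payoff 3.
Among 12, 10, 9, 3, the best is 12 at W. Subgame-perfect outcome: (A, W) with payoffs (14, 12).
Now find the simultaneous Nash equilibrium.
R's best replies: W→A; X→B; Y→D; Z→D.
Player 2's best replies: A→X; B→X; C→Y; D→X.
Only (B, X) has each player best-responding; Nash payoffs (14, 10).
Sequential outcome (A, W) differs from the Nash profile (B, X).

no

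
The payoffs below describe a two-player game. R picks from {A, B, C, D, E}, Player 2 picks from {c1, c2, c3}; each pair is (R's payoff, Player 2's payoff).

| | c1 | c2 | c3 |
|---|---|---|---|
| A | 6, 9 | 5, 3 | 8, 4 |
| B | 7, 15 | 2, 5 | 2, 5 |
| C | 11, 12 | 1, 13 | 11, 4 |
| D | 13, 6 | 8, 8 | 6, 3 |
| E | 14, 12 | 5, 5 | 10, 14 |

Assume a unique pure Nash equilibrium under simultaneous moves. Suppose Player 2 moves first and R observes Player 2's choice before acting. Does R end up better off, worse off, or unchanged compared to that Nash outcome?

Backward induction with Player 2 moving first.
- c1 → R plays E (best of 6, 7, 11, 13, 14); Player 2 gets 12.
- c2 → R plays D (best of 5, 2, 1, 8, 5); Player 2 gets 8.
- c3 → R plays C (best of 8, 2, 11, 6, 10); Player 2 gets 4.
Maximizing over 12, 8, 4, Player 2 chooses c1. Subgame-perfect outcome: (E, c1) with payoffs (14, 12).
For the simultaneous game, intersect best replies.
R's best replies: c1→E; c2→D; c3→C.
Player 2's best replies: A→c1; B→c1; C→c2; D→c2; E→c3.
Only (D, c2) has each player best-responding; Nash payoffs (8, 8).
R earns 14 sequentially versus 8 at the Nash outcome: better off.

better off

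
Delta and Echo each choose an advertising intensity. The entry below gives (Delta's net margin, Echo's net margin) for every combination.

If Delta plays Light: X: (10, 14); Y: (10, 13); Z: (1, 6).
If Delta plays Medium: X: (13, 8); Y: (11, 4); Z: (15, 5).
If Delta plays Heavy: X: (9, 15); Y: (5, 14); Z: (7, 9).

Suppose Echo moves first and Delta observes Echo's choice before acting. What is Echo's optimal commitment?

X

Solve by backward induction (Echo leads).
- X → Delta plays Medium (best of 10, 13, 9); Echo gets 8.
- Y → Delta plays Medium (best of 10, 11, 5); Echo gets 4.
- Z → Delta plays Medium (best of 1, 15, 7); Echo gets 5.
Echo's induced payoffs are 8, 4, 5, so Echo commits to X. Subgame-perfect outcome: (Medium, X) with payoffs (13, 8).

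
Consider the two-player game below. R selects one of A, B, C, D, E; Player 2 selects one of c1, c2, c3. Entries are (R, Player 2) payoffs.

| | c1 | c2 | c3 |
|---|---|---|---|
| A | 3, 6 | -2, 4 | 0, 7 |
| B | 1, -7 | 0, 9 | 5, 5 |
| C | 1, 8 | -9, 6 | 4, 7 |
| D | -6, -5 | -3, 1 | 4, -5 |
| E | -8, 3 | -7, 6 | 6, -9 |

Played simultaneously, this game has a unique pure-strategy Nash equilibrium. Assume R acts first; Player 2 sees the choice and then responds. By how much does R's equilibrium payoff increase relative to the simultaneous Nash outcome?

Backward induction with R moving first.
- A → Player 2 plays c3 (best of 6, 4, 7); R gets 0.
- B → Player 2 plays c2 (best of -7, 9, 5); R gets 0.
- C → Player 2 plays c1 (best of 8, 6, 7); R gets 1.
- D → Player 2 plays c2 (best of -5, 1, -5); R gets -3.
- E → Player 2 plays c2 (best of 3, 6, -9); R gets -7.
Among 0, 0, 1, -3, -7, the best is 1 at C. Subgame-perfect outcome: (C, c1) with payoffs (1, 8).
Now find the simultaneous Nash equilibrium.
R's best replies: c1→A; c2→B; c3→E.
Player 2's best replies: A→c3; B→c2; C→c1; D→c2; E→c2.
The unique mutual best reply is (B, c2), giving (0, 9).
R's commitment gain: 1 − 0 = 1.

1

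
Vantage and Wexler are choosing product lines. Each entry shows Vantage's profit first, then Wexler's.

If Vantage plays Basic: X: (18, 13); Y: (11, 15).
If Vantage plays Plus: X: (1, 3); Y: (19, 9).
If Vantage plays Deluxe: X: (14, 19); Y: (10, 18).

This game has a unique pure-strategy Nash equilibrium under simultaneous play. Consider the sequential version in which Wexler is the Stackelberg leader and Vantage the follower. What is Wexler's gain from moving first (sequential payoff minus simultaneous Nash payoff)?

Vantage best-responds to each possible Wexler move:
- X: BR = Basic, leader payoff 13.
- Y: BR = Plus, leader payoff 9.
Maximizing over 13, 9, Wexler chooses X. Subgame-perfect outcome: (Basic, X) with payoffs (18, 13).
Now find the simultaneous Nash equilibrium.
Vantage's best replies: X→Basic; Y→Plus.
Wexler's best replies: Basic→Y; Plus→Y; Deluxe→X.
The unique mutual best reply is (Plus, Y), giving (19, 9).
Wexler's commitment gain: 13 − 9 = 4.

4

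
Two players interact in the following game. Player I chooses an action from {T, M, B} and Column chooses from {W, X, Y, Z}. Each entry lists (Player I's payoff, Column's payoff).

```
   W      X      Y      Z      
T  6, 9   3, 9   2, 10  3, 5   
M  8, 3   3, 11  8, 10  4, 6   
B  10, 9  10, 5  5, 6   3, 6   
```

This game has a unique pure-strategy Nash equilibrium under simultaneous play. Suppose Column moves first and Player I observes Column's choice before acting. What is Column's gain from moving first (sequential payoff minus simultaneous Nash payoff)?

Solve by backward induction (Column leads).
- W → Player I plays B (best of 6, 8, 10); Column gets 9.
- X → Player I plays B (best of 3, 3, 10); Column gets 5.
- Y → Player I plays M (best of 2, 8, 5); Column gets 10.
- Z → Player I plays M (best of 3, 4, 3); Column gets 6.
Maximizing over 9, 5, 10, 6, Column chooses Y. Subgame-perfect outcome: (M, Y) with payoffs (8, 10).
Under simultaneous play:
Player I's best replies: W→B; X→B; Y→M; Z→M.
Column's best replies: T→Y; M→X; B→W.
The unique mutual best reply is (B, W), giving (10, 9).
Column's commitment gain: 10 − 9 = 1.

1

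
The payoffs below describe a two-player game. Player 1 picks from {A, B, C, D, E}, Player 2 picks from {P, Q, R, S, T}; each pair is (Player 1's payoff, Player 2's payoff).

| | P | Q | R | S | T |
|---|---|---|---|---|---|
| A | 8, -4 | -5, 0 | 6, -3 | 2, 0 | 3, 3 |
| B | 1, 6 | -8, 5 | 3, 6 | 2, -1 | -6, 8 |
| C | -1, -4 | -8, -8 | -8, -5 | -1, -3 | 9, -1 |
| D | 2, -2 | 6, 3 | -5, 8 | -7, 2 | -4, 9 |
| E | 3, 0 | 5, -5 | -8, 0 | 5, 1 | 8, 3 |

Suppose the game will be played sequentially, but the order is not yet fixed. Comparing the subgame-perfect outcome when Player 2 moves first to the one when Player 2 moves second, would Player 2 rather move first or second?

If Player 1 leads: Player 2's best replies are A→T, B→T, C→T, D→T, E→T; Player 1's induced payoffs 3, -6, 9, -4, 8; outcome (C, T), payoffs (9, -1).
If Player 2 leads: Player 1's best replies are P→A, Q→D, R→A, S→E, T→C; Player 2's induced payoffs -4, 3, -3, 1, -1; outcome (D, Q), payoffs (6, 3).
Player 2 gets 3 moving first and -1 moving second, so Player 2 prefers to move first.

first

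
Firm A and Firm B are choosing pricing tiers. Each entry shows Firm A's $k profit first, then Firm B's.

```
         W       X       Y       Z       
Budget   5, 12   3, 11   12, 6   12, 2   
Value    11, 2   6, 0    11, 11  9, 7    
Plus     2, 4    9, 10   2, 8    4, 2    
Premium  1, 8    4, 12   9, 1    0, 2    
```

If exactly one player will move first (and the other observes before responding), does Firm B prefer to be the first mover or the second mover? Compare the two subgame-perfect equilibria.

If Firm A leads: Firm B's best replies are Budget→W, Value→Y, Plus→X, Premium→X; Firm A's induced payoffs 5, 11, 9, 4; outcome (Value, Y), payoffs (11, 11).
If Firm B leads: Firm A's best replies are W→Value, X→Plus, Y→Budget, Z→Budget; Firm B's induced payoffs 2, 10, 6, 2; outcome (Plus, X), payoffs (9, 10).
Firm B gets 10 moving first and 11 moving second, so Firm B prefers to move second.

second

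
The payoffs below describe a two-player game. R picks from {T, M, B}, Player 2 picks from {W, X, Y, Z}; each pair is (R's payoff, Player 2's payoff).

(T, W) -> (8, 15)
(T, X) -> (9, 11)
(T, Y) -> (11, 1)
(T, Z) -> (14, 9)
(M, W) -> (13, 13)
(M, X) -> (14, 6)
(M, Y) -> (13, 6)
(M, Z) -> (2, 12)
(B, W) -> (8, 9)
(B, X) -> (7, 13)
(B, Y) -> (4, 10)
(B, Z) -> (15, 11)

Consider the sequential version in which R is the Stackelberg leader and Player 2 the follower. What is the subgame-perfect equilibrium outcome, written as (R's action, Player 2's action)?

(M, W)

Backward induction with R moving first.
- T → Player 2 plays W (best of 15, 11, 1, 9); R gets 8.
- M → Player 2 plays W (best of 13, 6, 6, 12); R gets 13.
- B → Player 2 plays X (best of 9, 13, 10, 11); R gets 7.
Among 8, 13, 7, the best is 13 at M. Subgame-perfect outcome: (M, W) with payoffs (13, 13).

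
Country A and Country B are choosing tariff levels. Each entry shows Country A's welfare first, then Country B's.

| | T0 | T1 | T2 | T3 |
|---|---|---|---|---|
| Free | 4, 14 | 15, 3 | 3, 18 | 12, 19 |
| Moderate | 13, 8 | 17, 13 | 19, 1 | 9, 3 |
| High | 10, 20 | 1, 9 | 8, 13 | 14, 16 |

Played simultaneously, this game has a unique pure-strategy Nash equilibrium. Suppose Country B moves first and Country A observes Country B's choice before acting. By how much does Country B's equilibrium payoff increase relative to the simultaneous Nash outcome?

Solve by backward induction (Country B leads).
- T0 → Country A plays Moderate (best of 4, 13, 10); Country B gets 8.
- T1 → Country A plays Moderate (best of 15, 17, 1); Country B gets 13.
- T2 → Country A plays Moderate (best of 3, 19, 8); Country B gets 1.
- T3 → Country A plays High (best of 12, 9, 14); Country B gets 16.
Country B's induced payoffs are 8, 13, 1, 16, so Country B commits to T3. Subgame-perfect outcome: (High, T3) with payoffs (14, 16).
For the simultaneous game, intersect best replies.
Country A's best replies: T0→Moderate; T1→Moderate; T2→Moderate; T3→High.
Country B's best replies: Free→T3; Moderate→T1; High→T0.
The unique mutual best reply is (Moderate, T1), giving (17, 13).
Country B's commitment gain: 16 − 13 = 3.

3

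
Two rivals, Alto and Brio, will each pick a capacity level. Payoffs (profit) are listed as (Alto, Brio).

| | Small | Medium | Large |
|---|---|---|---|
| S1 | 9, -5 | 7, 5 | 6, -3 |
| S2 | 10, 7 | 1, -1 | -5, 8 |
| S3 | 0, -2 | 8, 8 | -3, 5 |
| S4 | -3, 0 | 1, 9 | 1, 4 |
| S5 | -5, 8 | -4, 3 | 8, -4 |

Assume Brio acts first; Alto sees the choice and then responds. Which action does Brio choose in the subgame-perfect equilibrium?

Backward induction with Brio moving first.
- Small: BR = S2, leader payoff 7.
- Medium: BR = S3, leader payoff 8.
- Large: BR = S5, leader payoff -4.
Brio's induced payoffs are 7, 8, -4, so Brio commits to Medium. Subgame-perfect outcome: (S3, Medium) with payoffs (8, 8).

Medium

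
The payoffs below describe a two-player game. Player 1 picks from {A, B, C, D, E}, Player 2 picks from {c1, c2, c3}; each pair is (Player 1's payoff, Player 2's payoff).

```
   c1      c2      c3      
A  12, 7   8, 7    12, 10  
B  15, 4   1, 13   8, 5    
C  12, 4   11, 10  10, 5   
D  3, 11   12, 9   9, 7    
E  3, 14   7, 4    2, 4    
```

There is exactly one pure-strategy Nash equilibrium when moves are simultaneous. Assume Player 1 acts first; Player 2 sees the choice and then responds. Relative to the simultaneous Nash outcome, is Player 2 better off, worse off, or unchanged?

unchanged

Player 2 best-responds to each possible Player 1 move:
- A → Player 2 plays c3 (best of 7, 7, 10); Player 1 gets 12.
- B → Player 2 plays c2 (best of 4, 13, 5); Player 1 gets 1.
- C → Player 2 plays c2 (best of 4, 10, 5); Player 1 gets 11.
- D → Player 2 plays c1 (best of 11, 9, 7); Player 1 gets 3.
- E → Player 2 plays c1 (best of 14, 4, 4); Player 1 gets 3.
Among 12, 1, 11, 3, 3, the best is 12 at A. Subgame-perfect outcome: (A, c3) with payoffs (12, 10).
Under simultaneous play:
Player 1's best replies: c1→B; c2→D; c3→A.
Player 2's best replies: A→c3; B→c2; C→c2; D→c1; E→c1.
The unique mutual best reply is (A, c3), giving (12, 10).
Player 2 earns 10 sequentially versus 10 at the Nash outcome: unchanged.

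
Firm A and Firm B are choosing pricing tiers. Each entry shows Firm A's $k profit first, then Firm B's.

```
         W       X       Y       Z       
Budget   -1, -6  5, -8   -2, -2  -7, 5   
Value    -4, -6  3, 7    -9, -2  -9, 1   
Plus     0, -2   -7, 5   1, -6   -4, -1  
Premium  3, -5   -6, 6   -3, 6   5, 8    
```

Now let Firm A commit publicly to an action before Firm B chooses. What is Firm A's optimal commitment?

Work backward from Firm B's decision.
- Budget: BR = Z, leader payoff -7.
- Value: BR = X, leader payoff 3.
- Plus: BR = X, leader payoff -7.
- Premium: BR = Z, leader payoff 5.
Among -7, 3, -7, 5, the best is 5 at Premium. Subgame-perfect outcome: (Premium, Z) with payoffs (5, 8).

Premium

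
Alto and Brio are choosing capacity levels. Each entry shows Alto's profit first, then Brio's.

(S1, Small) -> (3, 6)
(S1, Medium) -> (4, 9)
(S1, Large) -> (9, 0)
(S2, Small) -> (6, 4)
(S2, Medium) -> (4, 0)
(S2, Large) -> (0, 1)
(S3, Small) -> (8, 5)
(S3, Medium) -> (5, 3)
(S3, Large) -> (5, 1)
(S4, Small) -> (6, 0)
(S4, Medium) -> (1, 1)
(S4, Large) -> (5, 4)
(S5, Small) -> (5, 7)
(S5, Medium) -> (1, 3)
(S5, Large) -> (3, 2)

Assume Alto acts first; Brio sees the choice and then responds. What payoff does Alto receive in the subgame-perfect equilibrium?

Solve by backward induction (Alto leads).
- S1: Brio compares 6, 9, 0 and picks Medium; Alto would get 4.
- S2: Brio compares 4, 0, 1 and picks Small; Alto would get 6.
- S3: Brio compares 5, 3, 1 and picks Small; Alto would get 8.
- S4: Brio compares 0, 1, 4 and picks Large; Alto would get 5.
- S5: Brio compares 7, 3, 2 and picks Small; Alto would get 5.
Maximizing over 4, 6, 8, 5, 5, Alto chooses S3. Subgame-perfect outcome: (S3, Small) with payoffs (8, 5).

8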